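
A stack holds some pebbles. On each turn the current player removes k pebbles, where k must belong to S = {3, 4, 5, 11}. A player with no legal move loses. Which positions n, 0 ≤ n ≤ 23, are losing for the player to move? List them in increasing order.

0, 1, 2, 8, 9, 10, 16, 17, 18

n :  0  1  2  3  4  5  6  7  8  9 10 11 12 13 14 15 16 17 18 19 20 21 22 23
G :  0  0  0  1  1  1  2  2  0  0  0  1  1  1  2  2  0  0  0  1  1  1  2  2
P-positions are exactly the n with G(n) = 0.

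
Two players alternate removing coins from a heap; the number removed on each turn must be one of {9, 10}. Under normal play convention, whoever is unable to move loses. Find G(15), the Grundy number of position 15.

n :  0  1  2  3  4  5  6  7  8  9 10 11 12 13 14 15
G :  0  0  0  0  0  0  0  0  0  1  1  1  1  1  1  1

1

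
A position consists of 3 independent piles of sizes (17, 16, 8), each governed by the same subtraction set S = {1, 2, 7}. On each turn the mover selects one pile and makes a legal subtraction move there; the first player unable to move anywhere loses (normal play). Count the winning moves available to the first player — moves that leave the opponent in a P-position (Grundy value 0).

2

All piles use S = {1, 2, 7}:
G(0) = 0
G(1) = mex{0} = 1
G(2) = mex{1,0} = 2
G(3) = mex{2,1} = 0
G(4) = mex{0,2} = 1
G(5) = mex{1,0} = 2
G(6) = mex{2,1} = 0
G(7) = mex{0,2,0} = 1
G(8) = mex{1,0,1} = 2
G(9) = mex{2,1,2} = 0
G(10) = mex{0,2,0} = 1
G(11) = mex{1,0,1} = 2
G(12) = mex{2,1,2} = 0
G(13) = mex{0,2,0} = 1
G(14) = mex{1,0,1} = 2
G(15) = mex{2,1,2} = 0
G(16) = mex{0,2,0} = 1
G(17) = mex{1,0,1} = 2
Pile A: G(17) = 2.
Pile B: G(16) = 1.
Pile C: G(8) = 2.
Combined Grundy value = 2 ⊕ 1 ⊕ 2 = 1.
A winning move leaves total XOR = 0, i.e. changes one component's Grundy value g to g ⊕ X where X is the current total.
Pile A: need g' = 2⊕1 = 3. Options: 17−1→G=1, 17−2→G=0, 17−7→G=1. Hits: 0.
Pile B: need g' = 1⊕1 = 0. Options: 16−1→G=0, 16−2→G=2, 16−7→G=0. Hits: 2.
Pile C: need g' = 2⊕1 = 3. Options: 8−1→G=1, 8−2→G=0, 8−7→G=1. Hits: 0.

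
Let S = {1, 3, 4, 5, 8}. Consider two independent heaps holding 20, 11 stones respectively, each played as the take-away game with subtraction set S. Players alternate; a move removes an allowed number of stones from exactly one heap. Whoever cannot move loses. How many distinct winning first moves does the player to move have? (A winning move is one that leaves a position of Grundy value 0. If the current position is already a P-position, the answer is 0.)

0

All heaps use S = {1, 3, 4, 5, 8}:
G(0) = 0
G(1) = mex{0} = 1
G(2) = mex{1} = 0
G(3) = mex{0,0} = 1
G(4) = mex{1,1,0} = 2
G(5) = mex{2,0,1,0} = 3
G(6) = mex{3,1,0,1} = 2
G(7) = mex{2,2,1,0} = 3
G(8) = mex{3,3,2,1,0} = 4
G(9) = mex{4,2,3,2,1} = 0
G(10) = mex{0,3,2,3,0} = 1
G(11) = mex{1,4,3,2,1} = 0
G(12) = mex{0,0,4,3,2} = 1
G(13) = mex{1,1,0,4,3} = 2
G(14) = mex{2,0,1,0,2} = 3
G(15) = mex{3,1,0,1,3} = 2
G(16) = mex{2,2,1,0,4} = 3
G(17) = mex{3,3,2,1,0} = 4
G(18) = mex{4,2,3,2,1} = 0
G(19) = mex{0,3,2,3,0} = 1
G(20) = mex{1,4,3,2,1} = 0
Heap A: G(20) = 0.
Heap B: G(11) = 0.
Combined Grundy value = 0 ⊕ 0 = 0.
A winning move leaves total XOR = 0, i.e. changes one component's Grundy value g to g ⊕ X where X is the current total.
Heap A: target g' = 0⊕0 = 0, but every legal move changes the Grundy value (mex property), so 0 moves.
Heap B: target g' = 0⊕0 = 0, but every legal move changes the Grundy value (mex property), so 0 moves.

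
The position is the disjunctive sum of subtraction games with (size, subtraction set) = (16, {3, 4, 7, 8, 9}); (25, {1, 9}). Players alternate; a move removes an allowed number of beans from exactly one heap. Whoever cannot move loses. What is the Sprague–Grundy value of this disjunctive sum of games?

Heap A, S = {3, 4, 7, 8, 9}:
G(0) = 0
G(1) = mex{} = 0
G(2) = mex{} = 0
G(3) = mex{0} = 1
G(4) = mex{0,0} = 1
G(5) = mex{0,0} = 1
G(6) = mex{1,0} = 2
G(7) = mex{1,1,0} = 2
G(8) = mex{1,1,0,0} = 2
G(9) = mex{2,1,0,0,0} = 3
G(10) = mex{2,2,1,0,0} = 3
G(11) = mex{2,2,1,1,0} = 3
G(12) = mex{3,2,1,1,1} = 0
G(13) = mex{3,3,2,1,1} = 0
G(14) = mex{3,3,2,2,1} = 0
G(15) = mex{0,3,2,2,2} = 1
G(16) = mex{0,0,3,2,2} = 1
G_A(16) = 1.
Heap B, S = {1, 9}:
n :  0  1  2  3  4  5  6  7  8  9 10 11 12 13 14 15 16 17 18 19 20 21 22 23 24 25
G :  0  1  0  1  0  1  0  1  0  1  0  1  0  1  0  1  0  1  0  1  0  1  0  1  0  1
G_B(25) = 1.
Combined Grundy value = 1 ⊕ 1 = 0.

0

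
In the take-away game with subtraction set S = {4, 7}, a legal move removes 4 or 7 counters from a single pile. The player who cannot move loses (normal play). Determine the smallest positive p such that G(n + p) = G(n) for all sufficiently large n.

G(0) = 0
G(1) = mex{} = 0
G(2) = mex{} = 0
G(3) = mex{} = 0
G(4) = mex{0} = 1
G(5) = mex{0} = 1
G(6) = mex{0} = 1
G(7) = mex{0,0} = 1
G(8) = mex{1,0} = 2
G(9) = mex{1,0} = 2
G(10) = mex{1,0} = 2
G(11) = mex{1,1} = 0
G(12) = mex{2,1} = 0
G(13) = mex{2,1} = 0
G(14) = mex{2,1} = 0
G(15) = mex{0,2} = 1
G(16) = mex{0,2} = 1
G(17) = mex{0,2} = 1
G(18) = mex{0,0} = 1
G(19) = mex{1,0} = 2
G(20) = mex{1,0} = 2
G(21) = mex{1,0} = 2
G(22) = mex{1,1} = 0
G(23) = mex{2,1} = 0
G(n+11) = G(n) holds for n = 0,…,6 (a full window of length max(S) = 7), so the sequence is purely periodic with period 11.

11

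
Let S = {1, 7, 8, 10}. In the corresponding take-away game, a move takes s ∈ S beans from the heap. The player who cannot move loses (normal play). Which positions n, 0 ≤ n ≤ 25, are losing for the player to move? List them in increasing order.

G(0) = 0
G(1) = mex{0} = 1
G(2) = mex{1} = 0
G(3) = mex{0} = 1
G(4) = mex{1} = 0
G(5) = mex{0} = 1
G(6) = mex{1} = 0
G(7) = mex{0,0} = 1
G(8) = mex{1,1,0} = 2
G(9) = mex{2,0,1} = 3
G(10) = mex{3,1,0,0} = 2
G(11) = mex{2,0,1,1} = 3
G(12) = mex{3,1,0,0} = 2
G(13) = mex{2,0,1,1} = 3
G(14) = mex{3,1,0,0} = 2
G(15) = mex{2,2,1,1} = 0
G(16) = mex{0,3,2,0} = 1
G(17) = mex{1,2,3,1} = 0
G(18) = mex{0,3,2,2} = 1
G(19) = mex{1,2,3,3} = 0
G(20) = mex{0,3,2,2} = 1
G(21) = mex{1,2,3,3} = 0
G(22) = mex{0,0,2,2} = 1
G(23) = mex{1,1,0,3} = 2
G(24) = mex{2,0,1,2} = 3
G(25) = mex{3,1,0,0} = 2
P-positions are exactly the n with G(n) = 0.

0, 2, 4, 6, 15, 17, 19, 21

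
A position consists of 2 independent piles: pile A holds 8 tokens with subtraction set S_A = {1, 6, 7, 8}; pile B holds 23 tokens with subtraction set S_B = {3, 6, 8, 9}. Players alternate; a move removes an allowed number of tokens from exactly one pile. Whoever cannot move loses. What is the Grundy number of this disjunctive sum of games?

Pile A, S = {1, 6, 7, 8}:
G(0) = 0
G(1) = mex{0} = 1
G(2) = mex{1} = 0
G(3) = mex{0} = 1
G(4) = mex{1} = 0
G(5) = mex{0} = 1
G(6) = mex{1,0} = 2
G(7) = mex{2,1,0} = 3
G(8) = mex{3,0,1,0} = 2
G_A(8) = 2.
Pile B, S = {3, 6, 8, 9}:
G(0) = 0
G(1) = mex{} = 0
G(2) = mex{} = 0
G(3) = mex{0} = 1
G(4) = mex{0} = 1
G(5) = mex{0} = 1
G(6) = mex{1,0} = 2
G(7) = mex{1,0} = 2
G(8) = mex{1,0,0} = 2
G(9) = mex{2,1,0,0} = 3
G(10) = mex{2,1,0,0} = 3
G(11) = mex{2,1,1,0} = 3
G(12) = mex{3,2,1,1} = 0
G(13) = mex{3,2,1,1} = 0
G(14) = mex{3,2,2,1} = 0
G(15) = mex{0,3,2,2} = 1
G(16) = mex{0,3,2,2} = 1
G(17) = mex{0,3,3,2} = 1
G(18) = mex{1,0,3,3} = 2
G(19) = mex{1,0,3,3} = 2
G(20) = mex{1,0,0,3} = 2
G(21) = mex{2,1,0,0} = 3
G(22) = mex{2,1,0,0} = 3
G(23) = mex{2,1,1,0} = 3
G_B(23) = 3.
Combined Grundy value = 2 ⊕ 3 = 1.

1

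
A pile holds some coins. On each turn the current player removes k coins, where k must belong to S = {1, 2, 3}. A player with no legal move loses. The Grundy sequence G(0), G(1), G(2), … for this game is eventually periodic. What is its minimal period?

4

n :  0  1  2  3  4  5  6  7  8  9 10 11 12 13 14
G :  0  1  2  3  0  1  2  3  0  1  2  3  0  1  2
G(n+4) = G(n) holds for n = 0,…,2 (a full window of length max(S) = 3), so the sequence is purely periodic with period 4.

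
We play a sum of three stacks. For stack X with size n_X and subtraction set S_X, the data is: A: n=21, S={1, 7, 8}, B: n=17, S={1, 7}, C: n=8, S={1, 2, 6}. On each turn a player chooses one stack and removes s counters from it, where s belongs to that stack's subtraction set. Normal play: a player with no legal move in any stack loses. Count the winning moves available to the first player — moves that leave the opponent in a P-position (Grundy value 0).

0

Stack A, S = {1, 7, 8}:
n :  0  1  2  3  4  5  6  7  8  9 10 11 12 13 14 15 16 17 18 19 20 21
G :  0  1  0  1  0  1  0  1  2  3  2  3  2  3  2  0  1  0  1  0  1  0
G_A(21) = 0.
Stack B, S = {1, 7}:
n :  0  1  2  3  4  5  6  7  8  9 10 11 12 13 14 15 16 17
G :  0  1  0  1  0  1  0  1  0  1  0  1  0  1  0  1  0  1
G_B(17) = 1.
Stack C, S = {1, 2, 6}:
G(0) = 0
G(1) = mex{0} = 1
G(2) = mex{1,0} = 2
G(3) = mex{2,1} = 0
G(4) = mex{0,2} = 1
G(5) = mex{1,0} = 2
G(6) = mex{2,1,0} = 3
G(7) = mex{3,2,1} = 0
G(8) = mex{0,3,2} = 1
G_C(8) = 1.
Combined Grundy value = 0 ⊕ 1 ⊕ 1 = 0.
A winning move leaves total XOR = 0, i.e. changes one component's Grundy value g to g ⊕ X where X is the current total.
Stack A: target g' = 0⊕0 = 0, but every legal move changes the Grundy value (mex property), so 0 moves.
Stack B: target g' = 1⊕0 = 1, but every legal move changes the Grundy value (mex property), so 0 moves.
Stack C: target g' = 1⊕0 = 1, but every legal move changes the Grundy value (mex property), so 0 moves.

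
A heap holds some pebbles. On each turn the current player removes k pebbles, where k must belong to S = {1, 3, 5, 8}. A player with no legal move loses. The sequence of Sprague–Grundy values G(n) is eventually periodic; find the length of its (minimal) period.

13

n :  0  1  2  3  4  5  6  7  8  9 10 11 12 13 14 15 16 17 18 19 20 21 22 23 24 25 26 27
G :  0  1  0  1  0  1  0  1  2  3  2  3  2  0  1  0  1  0  1  0  1  2  3  2  3  2  0  1
G(n+13) = G(n) holds for n = 0,…,7 (a full window of length max(S) = 8), so the sequence is purely periodic with period 13.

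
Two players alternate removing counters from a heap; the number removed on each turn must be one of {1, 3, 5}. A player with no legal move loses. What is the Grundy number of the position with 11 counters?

1

G(0) = 0
G(1) = mex{0} = 1
G(2) = mex{1} = 0
G(3) = mex{0,0} = 1
G(4) = mex{1,1} = 0
G(5) = mex{0,0,0} = 1
G(6) = mex{1,1,1} = 0
G(7) = mex{0,0,0} = 1
G(8) = mex{1,1,1} = 0
G(9) = mex{0,0,0} = 1
G(10) = mex{1,1,1} = 0
G(11) = mex{0,0,0} = 1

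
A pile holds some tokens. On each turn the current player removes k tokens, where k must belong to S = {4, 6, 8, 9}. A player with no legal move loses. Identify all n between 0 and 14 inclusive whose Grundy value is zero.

n :  0  1  2  3  4  5  6  7  8  9 10 11 12 13 14
G :  0  0  0  0  1  1  1  1  2  2  2  2  3  0  0
P-positions are exactly the n with G(n) = 0.

0, 1, 2, 3, 13, 14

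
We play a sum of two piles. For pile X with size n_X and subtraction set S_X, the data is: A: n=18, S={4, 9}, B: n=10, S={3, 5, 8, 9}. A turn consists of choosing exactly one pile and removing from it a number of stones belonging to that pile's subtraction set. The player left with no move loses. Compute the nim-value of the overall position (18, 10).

Pile A, S = {4, 9}:
n :  0  1  2  3  4  5  6  7  8  9 10 11 12 13 14 15 16 17 18
G :  0  0  0  0  1  1  1  1  0  2  2  2  1  0  0  0  0  1  1
G_A(18) = 1.
Pile B, S = {3, 5, 8, 9}:
n :  0  1  2  3  4  5  6  7  8  9 10
G :  0  0  0  1  1  1  2  2  2  3  3
G_B(10) = 3.
Combined Grundy value = 1 ⊕ 3 = 2.

2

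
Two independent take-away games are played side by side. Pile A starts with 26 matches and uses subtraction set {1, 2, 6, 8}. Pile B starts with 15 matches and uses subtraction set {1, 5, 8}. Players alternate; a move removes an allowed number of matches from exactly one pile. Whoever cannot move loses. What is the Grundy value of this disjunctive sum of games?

Pile A, S = {1, 2, 6, 8}:
n :  0  1  2  3  4  5  6  7  8  9 10 11 12 13 14 15 16 17 18 19 20 21 22 23 24 25 26
G :  0  1  2  0  1  2  3  0  1  2  0  1  2  3  0  1  2  0  1  2  3  0  1  2  0  1  2
G_A(26) = 2.
Pile B, S = {1, 5, 8}:
n :  0  1  2  3  4  5  6  7  8  9 10 11 12 13 14 15
G :  0  1  0  1  0  1  0  1  2  3  2  3  2  0  1  0
G_B(15) = 0.
Combined Grundy value = 2 ⊕ 0 = 2.

2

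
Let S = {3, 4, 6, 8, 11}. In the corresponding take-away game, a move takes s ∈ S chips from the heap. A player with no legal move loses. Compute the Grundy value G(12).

G(0) = 0
G(1) = mex{} = 0
G(2) = mex{} = 0
G(3) = mex{0} = 1
G(4) = mex{0,0} = 1
G(5) = mex{0,0} = 1
G(6) = mex{1,0,0} = 2
G(7) = mex{1,1,0} = 2
G(8) = mex{1,1,0,0} = 2
G(9) = mex{2,1,1,0} = 3
G(10) = mex{2,2,1,0} = 3
G(11) = mex{2,2,1,1,0} = 3
G(12) = mex{3,2,2,1,0} = 4

4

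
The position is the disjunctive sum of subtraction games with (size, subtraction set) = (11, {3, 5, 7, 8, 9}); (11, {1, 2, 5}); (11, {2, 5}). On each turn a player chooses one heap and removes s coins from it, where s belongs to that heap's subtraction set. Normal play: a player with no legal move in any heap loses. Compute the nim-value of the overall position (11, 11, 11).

Heap A, S = {3, 5, 7, 8, 9}:
n :  0  1  2  3  4  5  6  7  8  9 10 11
G :  0  0  0  1  1  1  2  2  2  3  3  3
G_A(11) = 3.
Heap B, S = {1, 2, 5}:
n :  0  1  2  3  4  5  6  7  8  9 10 11
G :  0  1  2  0  1  2  0  1  2  0  1  2
G_B(11) = 2.
Heap C, S = {2, 5}:
G(0) = 0
G(1) = mex{} = 0
G(2) = mex{0} = 1
G(3) = mex{0} = 1
G(4) = mex{1} = 0
G(5) = mex{1,0} = 2
G(6) = mex{0,0} = 1
G(7) = mex{2,1} = 0
G(8) = mex{1,1} = 0
G(9) = mex{0,0} = 1
G(10) = mex{0,2} = 1
G(11) = mex{1,1} = 0
G_C(11) = 0.
Combined Grundy value = 3 ⊕ 2 ⊕ 0 = 1.

1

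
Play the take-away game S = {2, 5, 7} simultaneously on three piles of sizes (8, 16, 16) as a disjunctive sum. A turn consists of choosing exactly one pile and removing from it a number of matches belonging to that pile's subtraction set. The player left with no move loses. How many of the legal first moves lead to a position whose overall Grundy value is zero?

All piles use S = {2, 5, 7}:
G(0) = 0
G(1) = mex{} = 0
G(2) = mex{0} = 1
G(3) = mex{0} = 1
G(4) = mex{1} = 0
G(5) = mex{1,0} = 2
G(6) = mex{0,0} = 1
G(7) = mex{2,1,0} = 3
G(8) = mex{1,1,0} = 2
G(9) = mex{3,0,1} = 2
G(10) = mex{2,2,1} = 0
G(11) = mex{2,1,0} = 3
G(12) = mex{0,3,2} = 1
G(13) = mex{3,2,1} = 0
G(14) = mex{1,2,3} = 0
G(15) = mex{0,0,2} = 1
G(16) = mex{0,3,2} = 1
Pile A: G(8) = 2.
Pile B: G(16) = 1.
Pile C: G(16) = 1.
Combined Grundy value = 2 ⊕ 1 ⊕ 1 = 2.
A winning move leaves total XOR = 0, i.e. changes one component's Grundy value g to g ⊕ X where X is the current total.
Pile A: need g' = 2⊕2 = 0. Options: 8−2→G=1, 8−5→G=1, 8−7→G=0. Hits: 1.
Pile B: need g' = 1⊕2 = 3. Options: 16−2→G=0, 16−5→G=3, 16−7→G=2. Hits: 1.
Pile C: need g' = 1⊕2 = 3. Options: 16−2→G=0, 16−5→G=3, 16−7→G=2. Hits: 1.

3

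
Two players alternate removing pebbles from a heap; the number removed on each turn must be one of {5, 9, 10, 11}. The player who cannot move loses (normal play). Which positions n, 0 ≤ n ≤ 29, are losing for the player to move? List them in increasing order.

0, 1, 2, 3, 4, 16, 17, 18, 19, 20

n :  0  1  2  3  4  5  6  7  8  9 10 11 12 13 14 15 16 17 18 19 20 21 22 23 24 25 26 27 28 29
G :  0  0  0  0  0  1  1  1  1  1  2  2  2  2  2  3  0  0  0  0  0  1  1  1  1  1  2  2  2  2
P-positions are exactly the n with G(n) = 0.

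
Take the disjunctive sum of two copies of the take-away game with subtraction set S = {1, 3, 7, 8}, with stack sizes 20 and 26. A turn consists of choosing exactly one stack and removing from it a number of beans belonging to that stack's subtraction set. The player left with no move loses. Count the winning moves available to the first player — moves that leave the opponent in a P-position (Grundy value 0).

All stacks use S = {1, 3, 7, 8}:
G(0) = 0
G(1) = mex{0} = 1
G(2) = mex{1} = 0
G(3) = mex{0,0} = 1
G(4) = mex{1,1} = 0
G(5) = mex{0,0} = 1
G(6) = mex{1,1} = 0
G(7) = mex{0,0,0} = 1
G(8) = mex{1,1,1,0} = 2
G(9) = mex{2,0,0,1} = 3
G(10) = mex{3,1,1,0} = 2
G(11) = mex{2,2,0,1} = 3
G(12) = mex{3,3,1,0} = 2
G(13) = mex{2,2,0,1} = 3
G(14) = mex{3,3,1,0} = 2
G(15) = mex{2,2,2,1} = 0
G(16) = mex{0,3,3,2} = 1
G(17) = mex{1,2,2,3} = 0
G(18) = mex{0,0,3,2} = 1
G(19) = mex{1,1,2,3} = 0
G(20) = mex{0,0,3,2} = 1
G(21) = mex{1,1,2,3} = 0
G(22) = mex{0,0,0,2} = 1
G(23) = mex{1,1,1,0} = 2
G(24) = mex{2,0,0,1} = 3
G(25) = mex{3,1,1,0} = 2
G(26) = mex{2,2,0,1} = 3
Stack A: G(20) = 1.
Stack B: G(26) = 3.
Combined Grundy value = 1 ⊕ 3 = 2.
A winning move leaves total XOR = 0, i.e. changes one component's Grundy value g to g ⊕ X where X is the current total.
Stack A: need g' = 1⊕2 = 3. Options: 20−1→G=0, 20−3→G=0, 20−7→G=3, 20−8→G=2. Hits: 1.
Stack B: need g' = 3⊕2 = 1. Options: 26−1→G=2, 26−3→G=2, 26−7→G=0, 26−8→G=1. Hits: 1.

2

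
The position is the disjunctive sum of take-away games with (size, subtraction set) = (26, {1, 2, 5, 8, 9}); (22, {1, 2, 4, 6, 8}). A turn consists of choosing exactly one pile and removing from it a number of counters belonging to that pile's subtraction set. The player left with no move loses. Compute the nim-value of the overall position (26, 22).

2

Pile A, S = {1, 2, 5, 8, 9}:
n :  0  1  2  3  4  5  6  7  8  9 10 11 12 13 14 15 16 17 18 19 20 21 22 23 24 25 26
G :  0  1  2  0  1  2  0  1  2  3  0  1  2  0  1  2  0  1  2  3  0  1  2  0  1  2  0
G_A(26) = 0.
Pile B, S = {1, 2, 4, 6, 8}:
G(0) = 0
G(1) = mex{0} = 1
G(2) = mex{1,0} = 2
G(3) = mex{2,1} = 0
G(4) = mex{0,2,0} = 1
G(5) = mex{1,0,1} = 2
G(6) = mex{2,1,2,0} = 3
G(7) = mex{3,2,0,1} = 4
G(8) = mex{4,3,1,2,0} = 5
G(9) = mex{5,4,2,0,1} = 3
G(10) = mex{3,5,3,1,2} = 0
G(11) = mex{0,3,4,2,0} = 1
G(12) = mex{1,0,5,3,1} = 2
G(13) = mex{2,1,3,4,2} = 0
G(14) = mex{0,2,0,5,3} = 1
G(15) = mex{1,0,1,3,4} = 2
G(16) = mex{2,1,2,0,5} = 3
G(17) = mex{3,2,0,1,3} = 4
G(18) = mex{4,3,1,2,0} = 5
G(19) = mex{5,4,2,0,1} = 3
G(20) = mex{3,5,3,1,2} = 0
G(21) = mex{0,3,4,2,0} = 1
G(22) = mex{1,0,5,3,1} = 2
G_B(22) = 2.
Combined Grundy value = 0 ⊕ 2 = 2.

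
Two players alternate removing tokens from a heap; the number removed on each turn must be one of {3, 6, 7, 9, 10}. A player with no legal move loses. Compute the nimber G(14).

0

n :  0  1  2  3  4  5  6  7  8  9 10 11 12 13 14
G :  0  0  0  1  1  1  2  2  2  3  3  3  4  0  0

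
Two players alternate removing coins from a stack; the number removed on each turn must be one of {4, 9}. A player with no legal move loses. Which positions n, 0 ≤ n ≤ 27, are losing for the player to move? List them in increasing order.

0, 1, 2, 3, 8, 13, 14, 15, 16, 21, 26, 27

G(0) = 0
G(1) = mex{} = 0
G(2) = mex{} = 0
G(3) = mex{} = 0
G(4) = mex{0} = 1
G(5) = mex{0} = 1
G(6) = mex{0} = 1
G(7) = mex{0} = 1
G(8) = mex{1} = 0
G(9) = mex{1,0} = 2
G(10) = mex{1,0} = 2
G(11) = mex{1,0} = 2
G(12) = mex{0,0} = 1
G(13) = mex{2,1} = 0
G(14) = mex{2,1} = 0
G(15) = mex{2,1} = 0
G(16) = mex{1,1} = 0
G(17) = mex{0,0} = 1
G(18) = mex{0,2} = 1
G(19) = mex{0,2} = 1
G(20) = mex{0,2} = 1
G(21) = mex{1,1} = 0
G(22) = mex{1,0} = 2
G(23) = mex{1,0} = 2
G(24) = mex{1,0} = 2
G(25) = mex{0,0} = 1
G(26) = mex{2,1} = 0
G(27) = mex{2,1} = 0
P-positions are exactly the n with G(n) = 0.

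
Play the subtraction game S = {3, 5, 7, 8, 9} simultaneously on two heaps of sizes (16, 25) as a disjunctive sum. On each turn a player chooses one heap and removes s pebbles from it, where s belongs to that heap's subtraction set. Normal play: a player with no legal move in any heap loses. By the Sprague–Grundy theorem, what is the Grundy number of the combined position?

1

All heaps use S = {3, 5, 7, 8, 9}:
n :  0  1  2  3  4  5  6  7  8  9 10 11 12 13 14 15 16 17 18 19 20 21 22 23 24 25
G :  0  0  0  1  1  1  2  2  2  3  3  3  0  0  0  1  1  1  2  2  2  3  3  3  0  0
Heap A: G(16) = 1.
Heap B: G(25) = 0.
Combined Grundy value = 1 ⊕ 0 = 1.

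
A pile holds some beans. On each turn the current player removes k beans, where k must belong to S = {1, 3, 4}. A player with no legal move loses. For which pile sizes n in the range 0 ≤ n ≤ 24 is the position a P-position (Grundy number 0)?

0, 2, 7, 9, 14, 16, 21, 23

G(0) = 0
G(1) = mex{0} = 1
G(2) = mex{1} = 0
G(3) = mex{0,0} = 1
G(4) = mex{1,1,0} = 2
G(5) = mex{2,0,1} = 3
G(6) = mex{3,1,0} = 2
G(7) = mex{2,2,1} = 0
G(8) = mex{0,3,2} = 1
G(9) = mex{1,2,3} = 0
G(10) = mex{0,0,2} = 1
G(11) = mex{1,1,0} = 2
G(12) = mex{2,0,1} = 3
G(13) = mex{3,1,0} = 2
G(14) = mex{2,2,1} = 0
G(15) = mex{0,3,2} = 1
G(16) = mex{1,2,3} = 0
G(17) = mex{0,0,2} = 1
G(18) = mex{1,1,0} = 2
G(19) = mex{2,0,1} = 3
G(20) = mex{3,1,0} = 2
G(21) = mex{2,2,1} = 0
G(22) = mex{0,3,2} = 1
G(23) = mex{1,2,3} = 0
G(24) = mex{0,0,2} = 1
P-positions are exactly the n with G(n) = 0.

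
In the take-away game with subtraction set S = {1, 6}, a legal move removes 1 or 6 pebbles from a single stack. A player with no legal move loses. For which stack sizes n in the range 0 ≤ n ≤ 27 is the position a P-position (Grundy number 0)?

n :  0  1  2  3  4  5  6  7  8  9 10 11 12 13 14 15 16 17 18 19 20 21 22 23 24 25 26 27
G :  0  1  0  1  0  1  2  0  1  0  1  0  1  2  0  1  0  1  0  1  2  0  1  0  1  0  1  2
P-positions are exactly the n with G(n) = 0.

0, 2, 4, 7, 9, 11, 14, 16, 18, 21, 23, 25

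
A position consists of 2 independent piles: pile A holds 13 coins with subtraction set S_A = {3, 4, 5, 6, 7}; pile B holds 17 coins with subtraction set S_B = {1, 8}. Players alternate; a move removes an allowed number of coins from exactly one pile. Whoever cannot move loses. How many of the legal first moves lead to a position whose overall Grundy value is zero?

4

Pile A, S = {3, 4, 5, 6, 7}:
G(0) = 0
G(1) = mex{} = 0
G(2) = mex{} = 0
G(3) = mex{0} = 1
G(4) = mex{0,0} = 1
G(5) = mex{0,0,0} = 1
G(6) = mex{1,0,0,0} = 2
G(7) = mex{1,1,0,0,0} = 2
G(8) = mex{1,1,1,0,0} = 2
G(9) = mex{2,1,1,1,0} = 3
G(10) = mex{2,2,1,1,1} = 0
G(11) = mex{2,2,2,1,1} = 0
G(12) = mex{3,2,2,2,1} = 0
G(13) = mex{0,3,2,2,2} = 1
G_A(13) = 1.
Pile B, S = {1, 8}:
n :  0  1  2  3  4  5  6  7  8  9 10 11 12 13 14 15 16 17
G :  0  1  0  1  0  1  0  1  2  0  1  0  1  0  1  0  1  2
G_B(17) = 2.
Combined Grundy value = 1 ⊕ 2 = 3.
A winning move leaves total XOR = 0, i.e. changes one component's Grundy value g to g ⊕ X where X is the current total.
Pile A: need g' = 1⊕3 = 2. Options: 13−3→G=0, 13−4→G=3, 13−5→G=2, 13−6→G=2, 13−7→G=2. Hits: 3.
Pile B: need g' = 2⊕3 = 1. Options: 17−1→G=1, 17−8→G=0. Hits: 1.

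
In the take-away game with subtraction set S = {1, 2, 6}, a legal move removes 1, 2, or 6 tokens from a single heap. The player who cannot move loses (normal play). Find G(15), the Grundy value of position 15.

1

n :  0  1  2  3  4  5  6  7  8  9 10 11 12 13 14 15
G :  0  1  2  0  1  2  3  0  1  2  0  1  2  3  0  1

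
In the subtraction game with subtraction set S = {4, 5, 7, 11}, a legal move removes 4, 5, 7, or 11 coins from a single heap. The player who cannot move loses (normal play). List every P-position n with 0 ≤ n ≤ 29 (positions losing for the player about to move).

n :  0  1  2  3  4  5  6  7  8  9 10 11 12 13 14 15 16 17 18 19 20 21 22 23 24 25 26 27 28 29
G :  0  0  0  0  1  1  1  1  2  2  2  2  3  3  3  0  0  0  0  1  1  1  1  2  2  2  2  3  3  3
P-positions are exactly the n with G(n) = 0.

0, 1, 2, 3, 15, 16, 17, 18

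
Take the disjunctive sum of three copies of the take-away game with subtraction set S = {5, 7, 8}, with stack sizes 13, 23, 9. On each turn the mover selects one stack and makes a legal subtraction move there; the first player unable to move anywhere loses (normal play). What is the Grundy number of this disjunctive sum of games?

3

All stacks use S = {5, 7, 8}:
G(0) = 0
G(1) = mex{} = 0
G(2) = mex{} = 0
G(3) = mex{} = 0
G(4) = mex{} = 0
G(5) = mex{0} = 1
G(6) = mex{0} = 1
G(7) = mex{0,0} = 1
G(8) = mex{0,0,0} = 1
G(9) = mex{0,0,0} = 1
G(10) = mex{1,0,0} = 2
G(11) = mex{1,0,0} = 2
G(12) = mex{1,1,0} = 2
G(13) = mex{1,1,1} = 0
G(14) = mex{1,1,1} = 0
G(15) = mex{2,1,1} = 0
G(16) = mex{2,1,1} = 0
G(17) = mex{2,2,1} = 0
G(18) = mex{0,2,2} = 1
G(19) = mex{0,2,2} = 1
G(20) = mex{0,0,2} = 1
G(21) = mex{0,0,0} = 1
G(22) = mex{0,0,0} = 1
G(23) = mex{1,0,0} = 2
Stack A: G(13) = 0.
Stack B: G(23) = 2.
Stack C: G(9) = 1.
Combined Grundy value = 0 ⊕ 2 ⊕ 1 = 3.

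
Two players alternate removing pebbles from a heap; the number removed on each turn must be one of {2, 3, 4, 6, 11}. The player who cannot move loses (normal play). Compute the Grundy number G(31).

G(0) = 0
G(1) = mex{} = 0
G(2) = mex{0} = 1
G(3) = mex{0,0} = 1
G(4) = mex{1,0,0} = 2
G(5) = mex{1,1,0} = 2
G(6) = mex{2,1,1,0} = 3
G(7) = mex{2,2,1,0} = 3
G(8) = mex{3,2,2,1} = 0
G(9) = mex{3,3,2,1} = 0
G(10) = mex{0,3,3,2} = 1
G(11) = mex{0,0,3,2,0} = 1
G(12) = mex{1,0,0,3,0} = 2
G(13) = mex{1,1,0,3,1} = 2
G(14) = mex{2,1,1,0,1} = 3
G(15) = mex{2,2,1,0,2} = 3
G(16) = mex{3,2,2,1,2} = 0
G(17) = mex{3,3,2,1,3} = 0
G(18) = mex{0,3,3,2,3} = 1
G(19) = mex{0,0,3,2,0} = 1
G(20) = mex{1,0,0,3,0} = 2
G(21) = mex{1,1,0,3,1} = 2
G(22) = mex{2,1,1,0,1} = 3
G(23) = mex{2,2,1,0,2} = 3
G(24) = mex{3,2,2,1,2} = 0
G(25) = mex{3,3,2,1,3} = 0
G(26) = mex{0,3,3,2,3} = 1
G(27) = mex{0,0,3,2,0} = 1
G(28) = mex{1,0,0,3,0} = 2
G(29) = mex{1,1,0,3,1} = 2
G(30) = mex{2,1,1,0,1} = 3
G(31) = mex{2,2,1,0,2} = 3

3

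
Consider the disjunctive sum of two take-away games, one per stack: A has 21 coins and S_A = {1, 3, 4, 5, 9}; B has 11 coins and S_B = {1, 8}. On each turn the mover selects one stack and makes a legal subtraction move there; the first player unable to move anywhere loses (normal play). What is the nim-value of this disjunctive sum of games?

Stack A, S = {1, 3, 4, 5, 9}:
n :  0  1  2  3  4  5  6  7  8  9 10 11 12 13 14 15 16 17 18 19 20 21
G :  0  1  0  1  2  3  2  3  0  1  0  1  2  3  2  3  0  1  0  1  2  3
G_A(21) = 3.
Stack B, S = {1, 8}:
n :  0  1  2  3  4  5  6  7  8  9 10 11
G :  0  1  0  1  0  1  0  1  2  0  1  0
G_B(11) = 0.
Combined Grundy value = 3 ⊕ 0 = 3.

3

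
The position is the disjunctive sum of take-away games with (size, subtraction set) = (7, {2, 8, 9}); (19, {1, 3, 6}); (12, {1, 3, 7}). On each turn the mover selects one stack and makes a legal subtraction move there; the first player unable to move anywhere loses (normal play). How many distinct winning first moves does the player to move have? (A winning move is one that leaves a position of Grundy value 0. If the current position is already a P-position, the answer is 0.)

0

Stack A, S = {2, 8, 9}:
G(0) = 0
G(1) = mex{} = 0
G(2) = mex{0} = 1
G(3) = mex{0} = 1
G(4) = mex{1} = 0
G(5) = mex{1} = 0
G(6) = mex{0} = 1
G(7) = mex{0} = 1
G_A(7) = 1.
Stack B, S = {1, 3, 6}:
G(0) = 0
G(1) = mex{0} = 1
G(2) = mex{1} = 0
G(3) = mex{0,0} = 1
G(4) = mex{1,1} = 0
G(5) = mex{0,0} = 1
G(6) = mex{1,1,0} = 2
G(7) = mex{2,0,1} = 3
G(8) = mex{3,1,0} = 2
G(9) = mex{2,2,1} = 0
G(10) = mex{0,3,0} = 1
G(11) = mex{1,2,1} = 0
G(12) = mex{0,0,2} = 1
G(13) = mex{1,1,3} = 0
G(14) = mex{0,0,2} = 1
G(15) = mex{1,1,0} = 2
G(16) = mex{2,0,1} = 3
G(17) = mex{3,1,0} = 2
G(18) = mex{2,2,1} = 0
G(19) = mex{0,3,0} = 1
G_B(19) = 1.
Stack C, S = {1, 3, 7}:
G(0) = 0
G(1) = mex{0} = 1
G(2) = mex{1} = 0
G(3) = mex{0,0} = 1
G(4) = mex{1,1} = 0
G(5) = mex{0,0} = 1
G(6) = mex{1,1} = 0
G(7) = mex{0,0,0} = 1
G(8) = mex{1,1,1} = 0
G(9) = mex{0,0,0} = 1
G(10) = mex{1,1,1} = 0
G(11) = mex{0,0,0} = 1
G(12) = mex{1,1,1} = 0
G_C(12) = 0.
Combined Grundy value = 1 ⊕ 1 ⊕ 0 = 0.
A winning move leaves total XOR = 0, i.e. changes one component's Grundy value g to g ⊕ X where X is the current total.
Stack A: target g' = 1⊕0 = 1, but every legal move changes the Grundy value (mex property), so 0 moves.
Stack B: target g' = 1⊕0 = 1, but every legal move changes the Grundy value (mex property), so 0 moves.
Stack C: target g' = 0⊕0 = 0, but every legal move changes the Grundy value (mex property), so 0 moves.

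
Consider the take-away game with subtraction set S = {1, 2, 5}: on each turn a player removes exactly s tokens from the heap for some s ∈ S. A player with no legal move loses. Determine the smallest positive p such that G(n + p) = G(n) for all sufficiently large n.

3

G(0) = 0
G(1) = mex{0} = 1
G(2) = mex{1,0} = 2
G(3) = mex{2,1} = 0
G(4) = mex{0,2} = 1
G(5) = mex{1,0,0} = 2
G(6) = mex{2,1,1} = 0
G(7) = mex{0,2,2} = 1
G(8) = mex{1,0,0} = 2
G(9) = mex{2,1,1} = 0
G(10) = mex{0,2,2} = 1
G(11) = mex{1,0,0} = 2
G(12) = mex{2,1,1} = 0
G(13) = mex{0,2,2} = 1
G(14) = mex{1,0,0} = 2
G(n+3) = G(n) holds for n = 0,…,4 (a full window of length max(S) = 5), so the sequence is purely periodic with period 3.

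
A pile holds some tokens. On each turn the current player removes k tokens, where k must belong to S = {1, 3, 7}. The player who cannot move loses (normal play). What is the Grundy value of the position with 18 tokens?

0

n :  0  1  2  3  4  5  6  7  8  9 10 11 12 13 14 15 16 17 18
G :  0  1  0  1  0  1  0  1  0  1  0  1  0  1  0  1  0  1  0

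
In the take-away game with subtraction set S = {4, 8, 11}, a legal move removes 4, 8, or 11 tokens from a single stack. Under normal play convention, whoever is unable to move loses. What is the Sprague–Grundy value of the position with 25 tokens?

2

G(0) = 0
G(1) = mex{} = 0
G(2) = mex{} = 0
G(3) = mex{} = 0
G(4) = mex{0} = 1
G(5) = mex{0} = 1
G(6) = mex{0} = 1
G(7) = mex{0} = 1
G(8) = mex{1,0} = 2
G(9) = mex{1,0} = 2
G(10) = mex{1,0} = 2
G(11) = mex{1,0,0} = 2
G(12) = mex{2,1,0} = 3
G(13) = mex{2,1,0} = 3
G(14) = mex{2,1,0} = 3
G(15) = mex{2,1,1} = 0
G(16) = mex{3,2,1} = 0
G(17) = mex{3,2,1} = 0
G(18) = mex{3,2,1} = 0
G(19) = mex{0,2,2} = 1
G(20) = mex{0,3,2} = 1
G(21) = mex{0,3,2} = 1
G(22) = mex{0,3,2} = 1
G(23) = mex{1,0,3} = 2
G(24) = mex{1,0,3} = 2
G(25) = mex{1,0,3} = 2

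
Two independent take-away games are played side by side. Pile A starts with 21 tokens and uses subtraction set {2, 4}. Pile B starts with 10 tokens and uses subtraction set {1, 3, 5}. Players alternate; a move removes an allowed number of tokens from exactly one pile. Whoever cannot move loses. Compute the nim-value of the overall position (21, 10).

1

Pile A, S = {2, 4}:
G(0) = 0
G(1) = mex{} = 0
G(2) = mex{0} = 1
G(3) = mex{0} = 1
G(4) = mex{1,0} = 2
G(5) = mex{1,0} = 2
G(6) = mex{2,1} = 0
G(7) = mex{2,1} = 0
G(8) = mex{0,2} = 1
G(9) = mex{0,2} = 1
G(10) = mex{1,0} = 2
G(11) = mex{1,0} = 2
G(12) = mex{2,1} = 0
G(13) = mex{2,1} = 0
G(14) = mex{0,2} = 1
G(15) = mex{0,2} = 1
G(16) = mex{1,0} = 2
G(17) = mex{1,0} = 2
G(18) = mex{2,1} = 0
G(19) = mex{2,1} = 0
G(20) = mex{0,2} = 1
G(21) = mex{0,2} = 1
G_A(21) = 1.
Pile B, S = {1, 3, 5}:
G(0) = 0
G(1) = mex{0} = 1
G(2) = mex{1} = 0
G(3) = mex{0,0} = 1
G(4) = mex{1,1} = 0
G(5) = mex{0,0,0} = 1
G(6) = mex{1,1,1} = 0
G(7) = mex{0,0,0} = 1
G(8) = mex{1,1,1} = 0
G(9) = mex{0,0,0} = 1
G(10) = mex{1,1,1} = 0
G_B(10) = 0.
Combined Grundy value = 1 ⊕ 0 = 1.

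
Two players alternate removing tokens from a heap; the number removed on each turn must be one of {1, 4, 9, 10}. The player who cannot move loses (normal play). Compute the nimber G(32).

G(0) = 0
G(1) = mex{0} = 1
G(2) = mex{1} = 0
G(3) = mex{0} = 1
G(4) = mex{1,0} = 2
G(5) = mex{2,1} = 0
G(6) = mex{0,0} = 1
G(7) = mex{1,1} = 0
G(8) = mex{0,2} = 1
G(9) = mex{1,0,0} = 2
G(10) = mex{2,1,1,0} = 3
G(11) = mex{3,0,0,1} = 2
G(12) = mex{2,1,1,0} = 3
G(13) = mex{3,2,2,1} = 0
G(14) = mex{0,3,0,2} = 1
G(15) = mex{1,2,1,0} = 3
G(16) = mex{3,3,0,1} = 2
G(17) = mex{2,0,1,0} = 3
G(18) = mex{3,1,2,1} = 0
G(19) = mex{0,3,3,2} = 1
G(20) = mex{1,2,2,3} = 0
G(21) = mex{0,3,3,2} = 1
G(22) = mex{1,0,0,3} = 2
G(23) = mex{2,1,1,0} = 3
G(24) = mex{3,0,3,1} = 2
G(25) = mex{2,1,2,3} = 0
G(26) = mex{0,2,3,2} = 1
G(27) = mex{1,3,0,3} = 2
G(28) = mex{2,2,1,0} = 3
G(29) = mex{3,0,0,1} = 2
G(30) = mex{2,1,1,0} = 3
G(31) = mex{3,2,2,1} = 0
G(32) = mex{0,3,3,2} = 1

1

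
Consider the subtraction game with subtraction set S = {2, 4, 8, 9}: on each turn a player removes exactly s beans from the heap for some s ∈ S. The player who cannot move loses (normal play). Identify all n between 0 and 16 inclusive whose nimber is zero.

n :  0  1  2  3  4  5  6  7  8  9 10 11 12 13 14 15 16
G :  0  0  1  1  2  2  0  0  1  1  2  2  0  0  1  1  2
P-positions are exactly the n with G(n) = 0.

0, 1, 6, 7, 12, 13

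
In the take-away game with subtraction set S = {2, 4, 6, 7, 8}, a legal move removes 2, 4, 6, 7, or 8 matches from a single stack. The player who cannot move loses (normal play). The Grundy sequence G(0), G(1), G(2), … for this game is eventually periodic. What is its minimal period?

10

n :  0  1  2  3  4  5  6  7  8  9 10 11 12 13 14 15 16 17 18 19 20 21
G :  0  0  1  1  2  2  3  3  4  4  0  0  1  1  2  2  3  3  4  4  0  0
G(n+10) = G(n) holds for n = 0,…,7 (a full window of length max(S) = 8), so the sequence is purely periodic with period 10.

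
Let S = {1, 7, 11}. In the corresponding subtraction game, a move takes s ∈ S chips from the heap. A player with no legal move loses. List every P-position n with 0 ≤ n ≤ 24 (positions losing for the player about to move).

0, 2, 4, 6, 8, 10, 12, 14, 16, 18, 20, 22, 24

G(0) = 0
G(1) = mex{0} = 1
G(2) = mex{1} = 0
G(3) = mex{0} = 1
G(4) = mex{1} = 0
G(5) = mex{0} = 1
G(6) = mex{1} = 0
G(7) = mex{0,0} = 1
G(8) = mex{1,1} = 0
G(9) = mex{0,0} = 1
G(10) = mex{1,1} = 0
G(11) = mex{0,0,0} = 1
G(12) = mex{1,1,1} = 0
G(13) = mex{0,0,0} = 1
G(14) = mex{1,1,1} = 0
G(15) = mex{0,0,0} = 1
G(16) = mex{1,1,1} = 0
G(17) = mex{0,0,0} = 1
G(18) = mex{1,1,1} = 0
G(19) = mex{0,0,0} = 1
G(20) = mex{1,1,1} = 0
G(21) = mex{0,0,0} = 1
G(22) = mex{1,1,1} = 0
G(23) = mex{0,0,0} = 1
G(24) = mex{1,1,1} = 0
P-positions are exactly the n with G(n) = 0.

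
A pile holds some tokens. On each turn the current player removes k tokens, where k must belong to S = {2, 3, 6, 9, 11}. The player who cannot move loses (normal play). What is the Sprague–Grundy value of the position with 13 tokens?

0

n :  0  1  2  3  4  5  6  7  8  9 10 11 12 13
G :  0  0  1  1  2  0  3  1  2  2  3  3  4  0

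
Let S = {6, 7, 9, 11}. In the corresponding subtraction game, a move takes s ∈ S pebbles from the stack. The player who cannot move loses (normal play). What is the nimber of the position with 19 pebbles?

G(0) = 0
G(1) = mex{} = 0
G(2) = mex{} = 0
G(3) = mex{} = 0
G(4) = mex{} = 0
G(5) = mex{} = 0
G(6) = mex{0} = 1
G(7) = mex{0,0} = 1
G(8) = mex{0,0} = 1
G(9) = mex{0,0,0} = 1
G(10) = mex{0,0,0} = 1
G(11) = mex{0,0,0,0} = 1
G(12) = mex{1,0,0,0} = 2
G(13) = mex{1,1,0,0} = 2
G(14) = mex{1,1,0,0} = 2
G(15) = mex{1,1,1,0} = 2
G(16) = mex{1,1,1,0} = 2
G(17) = mex{1,1,1,1} = 0
G(18) = mex{2,1,1,1} = 0
G(19) = mex{2,2,1,1} = 0

0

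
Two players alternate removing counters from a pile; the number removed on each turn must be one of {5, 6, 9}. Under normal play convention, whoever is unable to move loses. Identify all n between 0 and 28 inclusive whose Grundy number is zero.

n :  0  1  2  3  4  5  6  7  8  9 10 11 12 13 14 15 16 17 18 19 20 21 22 23 24 25 26 27 28
G :  0  0  0  0  0  1  1  1  1  1  2  2  2  2  0  0  0  0  0  1  1  1  1  1  2  2  2  2  0
P-positions are exactly the n with G(n) = 0.

0, 1, 2, 3, 4, 14, 15, 16, 17, 18, 28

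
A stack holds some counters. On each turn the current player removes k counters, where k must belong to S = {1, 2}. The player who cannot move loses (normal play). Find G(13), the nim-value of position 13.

1

G(0) = 0
G(1) = mex{0} = 1
G(2) = mex{1,0} = 2
G(3) = mex{2,1} = 0
G(4) = mex{0,2} = 1
G(5) = mex{1,0} = 2
G(6) = mex{2,1} = 0
G(7) = mex{0,2} = 1
G(8) = mex{1,0} = 2
G(9) = mex{2,1} = 0
G(10) = mex{0,2} = 1
G(11) = mex{1,0} = 2
G(12) = mex{2,1} = 0
G(13) = mex{0,2} = 1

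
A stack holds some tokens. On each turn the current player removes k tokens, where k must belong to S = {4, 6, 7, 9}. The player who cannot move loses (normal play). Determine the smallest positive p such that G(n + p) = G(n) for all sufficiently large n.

13

G(0) = 0
G(1) = mex{} = 0
G(2) = mex{} = 0
G(3) = mex{} = 0
G(4) = mex{0} = 1
G(5) = mex{0} = 1
G(6) = mex{0,0} = 1
G(7) = mex{0,0,0} = 1
G(8) = mex{1,0,0} = 2
G(9) = mex{1,0,0,0} = 2
G(10) = mex{1,1,0,0} = 2
G(11) = mex{1,1,1,0} = 2
G(12) = mex{2,1,1,0} = 3
G(13) = mex{2,1,1,1} = 0
G(14) = mex{2,2,1,1} = 0
G(15) = mex{2,2,2,1} = 0
G(16) = mex{3,2,2,1} = 0
G(17) = mex{0,2,2,2} = 1
G(18) = mex{0,3,2,2} = 1
G(19) = mex{0,0,3,2} = 1
G(20) = mex{0,0,0,2} = 1
G(21) = mex{1,0,0,3} = 2
G(22) = mex{1,0,0,0} = 2
G(23) = mex{1,1,0,0} = 2
G(24) = mex{1,1,1,0} = 2
G(25) = mex{2,1,1,0} = 3
G(26) = mex{2,1,1,1} = 0
G(27) = mex{2,2,1,1} = 0
G(n+13) = G(n) holds for n = 0,…,8 (a full window of length max(S) = 9), so the sequence is purely periodic with period 13.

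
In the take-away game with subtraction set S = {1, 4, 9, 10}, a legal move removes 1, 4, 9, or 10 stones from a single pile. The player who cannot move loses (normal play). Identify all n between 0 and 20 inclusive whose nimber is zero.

G(0) = 0
G(1) = mex{0} = 1
G(2) = mex{1} = 0
G(3) = mex{0} = 1
G(4) = mex{1,0} = 2
G(5) = mex{2,1} = 0
G(6) = mex{0,0} = 1
G(7) = mex{1,1} = 0
G(8) = mex{0,2} = 1
G(9) = mex{1,0,0} = 2
G(10) = mex{2,1,1,0} = 3
G(11) = mex{3,0,0,1} = 2
G(12) = mex{2,1,1,0} = 3
G(13) = mex{3,2,2,1} = 0
G(14) = mex{0,3,0,2} = 1
G(15) = mex{1,2,1,0} = 3
G(16) = mex{3,3,0,1} = 2
G(17) = mex{2,0,1,0} = 3
G(18) = mex{3,1,2,1} = 0
G(19) = mex{0,3,3,2} = 1
G(20) = mex{1,2,2,3} = 0
P-positions are exactly the n with G(n) = 0.

0, 2, 5, 7, 13, 18, 20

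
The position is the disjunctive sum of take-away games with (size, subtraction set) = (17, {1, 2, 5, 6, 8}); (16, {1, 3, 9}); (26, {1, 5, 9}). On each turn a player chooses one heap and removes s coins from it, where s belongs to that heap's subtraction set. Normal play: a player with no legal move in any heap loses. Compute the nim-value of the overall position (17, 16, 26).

0

Heap A, S = {1, 2, 5, 6, 8}:
G(0) = 0
G(1) = mex{0} = 1
G(2) = mex{1,0} = 2
G(3) = mex{2,1} = 0
G(4) = mex{0,2} = 1
G(5) = mex{1,0,0} = 2
G(6) = mex{2,1,1,0} = 3
G(7) = mex{3,2,2,1} = 0
G(8) = mex{0,3,0,2,0} = 1
G(9) = mex{1,0,1,0,1} = 2
G(10) = mex{2,1,2,1,2} = 0
G(11) = mex{0,2,3,2,0} = 1
G(12) = mex{1,0,0,3,1} = 2
G(13) = mex{2,1,1,0,2} = 3
G(14) = mex{3,2,2,1,3} = 0
G(15) = mex{0,3,0,2,0} = 1
G(16) = mex{1,0,1,0,1} = 2
G(17) = mex{2,1,2,1,2} = 0
G_A(17) = 0.
Heap B, S = {1, 3, 9}:
n :  0  1  2  3  4  5  6  7  8  9 10 11 12 13 14 15 16
G :  0  1  0  1  0  1  0  1  0  1  0  1  0  1  0  1  0
G_B(16) = 0.
Heap C, S = {1, 5, 9}:
n :  0  1  2  3  4  5  6  7  8  9 10 11 12 13 14 15 16 17 18 19 20 21 22 23 24 25 26
G :  0  1  0  1  0  1  0  1  0  1  0  1  0  1  0  1  0  1  0  1  0  1  0  1  0  1  0
G_C(26) = 0.
Combined Grundy value = 0 ⊕ 0 ⊕ 0 = 0.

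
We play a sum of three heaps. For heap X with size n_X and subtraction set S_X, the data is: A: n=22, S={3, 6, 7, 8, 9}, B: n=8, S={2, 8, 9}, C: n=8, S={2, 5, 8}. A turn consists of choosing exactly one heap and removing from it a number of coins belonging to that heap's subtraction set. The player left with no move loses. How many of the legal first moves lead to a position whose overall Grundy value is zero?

5

Heap A, S = {3, 6, 7, 8, 9}:
G(0) = 0
G(1) = mex{} = 0
G(2) = mex{} = 0
G(3) = mex{0} = 1
G(4) = mex{0} = 1
G(5) = mex{0} = 1
G(6) = mex{1,0} = 2
G(7) = mex{1,0,0} = 2
G(8) = mex{1,0,0,0} = 2
G(9) = mex{2,1,0,0,0} = 3
G(10) = mex{2,1,1,0,0} = 3
G(11) = mex{2,1,1,1,0} = 3
G(12) = mex{3,2,1,1,1} = 0
G(13) = mex{3,2,2,1,1} = 0
G(14) = mex{3,2,2,2,1} = 0
G(15) = mex{0,3,2,2,2} = 1
G(16) = mex{0,3,3,2,2} = 1
G(17) = mex{0,3,3,3,2} = 1
G(18) = mex{1,0,3,3,3} = 2
G(19) = mex{1,0,0,3,3} = 2
G(20) = mex{1,0,0,0,3} = 2
G(21) = mex{2,1,0,0,0} = 3
G(22) = mex{2,1,1,0,0} = 3
G_A(22) = 3.
Heap B, S = {2, 8, 9}:
n : 0 1 2 3 4 5 6 7 8
G : 0 0 1 1 0 0 1 1 2
G_B(8) = 2.
Heap C, S = {2, 5, 8}:
n : 0 1 2 3 4 5 6 7 8
G : 0 0 1 1 0 2 1 0 2
G_C(8) = 2.
Combined Grundy value = 3 ⊕ 2 ⊕ 2 = 3.
A winning move leaves total XOR = 0, i.e. changes one component's Grundy value g to g ⊕ X where X is the current total.
Heap A: need g' = 3⊕3 = 0. Options: 22−3→G=2, 22−6→G=1, 22−7→G=1, 22−8→G=0, 22−9→G=0. Hits: 2.
Heap B: need g' = 2⊕3 = 1. Options: 8−2→G=1, 8−8→G=0. Hits: 1.
Heap C: need g' = 2⊕3 = 1. Options: 8−2→G=1, 8−5→G=1, 8−8→G=0. Hits: 2.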